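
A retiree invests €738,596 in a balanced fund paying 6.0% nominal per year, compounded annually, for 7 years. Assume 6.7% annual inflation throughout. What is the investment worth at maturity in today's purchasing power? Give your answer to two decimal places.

Nominal value at maturity: €738,596 × (1 + 6.0%)^7 ≈ €1,110,575.29.
Price-level factor over 7 years: (1 + 6.7%)^7 ≈ 1.5745299861.
Dividing the nominal maturity value by the price-level factor gives the value in today's money.

€705,337.66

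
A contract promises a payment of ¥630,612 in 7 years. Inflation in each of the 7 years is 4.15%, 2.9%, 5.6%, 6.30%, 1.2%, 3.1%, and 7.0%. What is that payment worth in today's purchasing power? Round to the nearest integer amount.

¥469,534

Price-level factor over 7 years: 1.0415 × 1.029 × 1.056 × 1.0630 × 1.012 × 1.031 × 1.070 ≈ 1.3430580592.
Purchasing power today: ¥630,612 divided by that factor.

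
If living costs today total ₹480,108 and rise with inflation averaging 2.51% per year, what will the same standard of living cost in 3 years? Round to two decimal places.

Cumulative price-level factor: (1+2.51%)^3 ≈ 1.0772058433.
The nominal amount required is ₹480,108 scaled up by that factor.

₹517,175.14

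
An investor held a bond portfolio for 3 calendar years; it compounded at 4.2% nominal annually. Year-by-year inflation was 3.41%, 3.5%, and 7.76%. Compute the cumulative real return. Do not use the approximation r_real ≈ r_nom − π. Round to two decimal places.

-1.91%

Cumulative inflation factor: 1.0341 × 1.035 × 1.0776 ≈ 1.15335.
Nominal growth factor: 1.13137. Real growth factor = 1.13137 / 1.15335 ≈ 0.98094.
Total real return ≈ -1.9059%.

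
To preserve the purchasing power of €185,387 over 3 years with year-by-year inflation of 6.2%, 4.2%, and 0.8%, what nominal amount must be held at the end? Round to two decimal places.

€206,791.20

Cumulative price-level factor: 1.062 × 1.042 × 1.008 = 1.115456832.
The nominal amount required is €185,387 scaled up by that factor.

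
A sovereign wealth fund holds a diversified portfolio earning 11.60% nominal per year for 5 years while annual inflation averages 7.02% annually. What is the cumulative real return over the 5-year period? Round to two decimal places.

The annual real rate is (1+11.60%)/(1+7.02%) − 1 = 4.2796%.
Compounded over 5 years: (1 + 0.042796)^5 − 1 ≈ 0.23309.

23.31%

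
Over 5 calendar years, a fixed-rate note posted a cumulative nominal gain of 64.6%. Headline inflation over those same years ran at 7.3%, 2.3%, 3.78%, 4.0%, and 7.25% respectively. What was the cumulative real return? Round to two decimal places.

Cumulative inflation factor: 1.073 × 1.023 × 1.0378 × 1.040 × 1.0725 ≈ 1.27063.
Nominal growth factor: 1.64600. Real growth factor = 1.64600 / 1.27063 ≈ 1.29542.
Total real return ≈ 29.5419%.

29.54%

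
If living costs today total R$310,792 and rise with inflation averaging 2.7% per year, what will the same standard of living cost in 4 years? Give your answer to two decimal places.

R$345,741.57

Cumulative price-level factor: (1+2.7%)^4 ≈ 1.1124532634.
The nominal amount required is R$310,792 scaled up by that factor.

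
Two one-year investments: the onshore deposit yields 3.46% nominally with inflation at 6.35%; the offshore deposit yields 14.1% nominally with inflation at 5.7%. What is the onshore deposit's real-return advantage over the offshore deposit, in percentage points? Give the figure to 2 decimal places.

-10.66

The onshore deposit real return: 1.0346/1.0635 − 1 = -2.717%.
The offshore deposit real return: 1.141/1.057 − 1 = 7.947%.
Difference: -2.717 − 7.947 = -10.664 pp.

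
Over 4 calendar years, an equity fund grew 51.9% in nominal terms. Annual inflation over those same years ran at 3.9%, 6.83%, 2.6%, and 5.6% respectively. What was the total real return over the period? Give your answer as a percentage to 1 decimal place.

Cumulative inflation factor: 1.039 × 1.0683 × 1.026 × 1.056 ≈ 1.20260.
Nominal growth factor: 1.51900. Real growth factor = 1.51900 / 1.20260 ≈ 1.26310.
Total real return ≈ 26.3100%.

26.3%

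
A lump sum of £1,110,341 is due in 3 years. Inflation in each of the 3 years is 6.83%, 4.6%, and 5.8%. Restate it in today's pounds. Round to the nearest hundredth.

£939,173.43

Price-level factor over 3 years: 1.0683 × 1.046 × 1.058 = 1.1822534244.
Purchasing power today: £1,110,341 divided by that factor.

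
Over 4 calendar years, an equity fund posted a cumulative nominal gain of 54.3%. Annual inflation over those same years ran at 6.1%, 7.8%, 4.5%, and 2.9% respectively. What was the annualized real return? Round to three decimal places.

Cumulative inflation factor: 1.061 × 1.078 × 1.045 × 1.029 ≈ 1.22989.
Nominal growth factor: 1.54300. Real growth factor = 1.54300 / 1.22989 ≈ 1.25459.
Annualized: 1.25459^(1/4) − 1 ≈ 0.05834.

5.834%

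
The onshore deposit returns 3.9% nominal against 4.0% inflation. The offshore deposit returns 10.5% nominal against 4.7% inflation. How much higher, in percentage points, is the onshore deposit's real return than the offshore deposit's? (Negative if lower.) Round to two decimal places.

-5.64

The onshore deposit real return: 1.039/1.040 − 1 = -0.096%.
The offshore deposit real return: 1.105/1.047 − 1 = 5.540%.
Difference: -0.096 − 5.540 = -5.636 pp.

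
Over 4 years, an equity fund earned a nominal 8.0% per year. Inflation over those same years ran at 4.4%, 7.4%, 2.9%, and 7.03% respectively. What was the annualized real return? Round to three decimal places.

Cumulative inflation factor: 1.044 × 1.074 × 1.029 × 1.0703 ≈ 1.23488.
Nominal growth factor: 1.36049. Real growth factor = 1.36049 / 1.23488 ≈ 1.10172.
Annualized: 1.10172^(1/4) − 1 ≈ 0.02451.

2.451%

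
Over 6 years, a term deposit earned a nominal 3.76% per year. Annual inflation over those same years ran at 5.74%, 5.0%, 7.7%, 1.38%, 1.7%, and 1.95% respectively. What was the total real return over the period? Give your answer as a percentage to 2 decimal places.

-0.72%

Cumulative inflation factor: 1.0574 × 1.050 × 1.077 × 1.0138 × 1.017 × 1.0195 ≈ 1.25691.
Nominal growth factor: 1.24790. Real growth factor = 1.24790 / 1.25691 ≈ 0.99283.
Total real return ≈ -0.7170%.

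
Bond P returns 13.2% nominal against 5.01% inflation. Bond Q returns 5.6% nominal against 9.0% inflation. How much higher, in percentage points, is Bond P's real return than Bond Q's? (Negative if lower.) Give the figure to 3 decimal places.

Bond P real return: 1.132/1.0501 − 1 = 7.7993%.
Bond Q real return: 1.056/1.090 − 1 = -3.1193%.
Difference: 7.7993 − (-3.1193) = 10.9186 pp.

10.919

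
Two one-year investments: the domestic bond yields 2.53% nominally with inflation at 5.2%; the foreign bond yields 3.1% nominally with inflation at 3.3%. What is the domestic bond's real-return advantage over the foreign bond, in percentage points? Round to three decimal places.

-2.344

The domestic bond real return: 1.0253/1.052 − 1 = -2.5380%.
The foreign bond real return: 1.031/1.033 − 1 = -0.1936%.
Difference: -2.5380 − (-0.1936) = -2.3444 pp.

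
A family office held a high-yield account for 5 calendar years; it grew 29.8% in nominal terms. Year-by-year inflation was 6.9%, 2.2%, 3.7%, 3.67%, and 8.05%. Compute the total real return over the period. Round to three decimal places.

2.280%

Cumulative inflation factor: 1.069 × 1.022 × 1.037 × 1.0367 × 1.0805 ≈ 1.26907.
Nominal growth factor: 1.29800. Real growth factor = 1.29800 / 1.26907 ≈ 1.02280.
Total real return ≈ 2.2797%.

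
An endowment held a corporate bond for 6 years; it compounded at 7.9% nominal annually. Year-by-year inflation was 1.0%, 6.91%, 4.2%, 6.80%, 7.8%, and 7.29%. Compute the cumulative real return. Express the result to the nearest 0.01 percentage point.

Cumulative inflation factor: 1.010 × 1.0691 × 1.042 × 1.0680 × 1.078 × 1.0729 ≈ 1.38981.
Nominal growth factor: 1.57808. Real growth factor = 1.57808 / 1.38981 ≈ 1.13546.
Total real return ≈ 13.5460%.

13.55%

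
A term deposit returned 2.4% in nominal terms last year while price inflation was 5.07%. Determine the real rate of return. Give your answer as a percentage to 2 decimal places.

-2.54%

Real return via the Fisher equation: (1 + 2.4%)/(1 + 5.07%) − 1 = 1.024/1.0507 − 1 ≈ -0.02541.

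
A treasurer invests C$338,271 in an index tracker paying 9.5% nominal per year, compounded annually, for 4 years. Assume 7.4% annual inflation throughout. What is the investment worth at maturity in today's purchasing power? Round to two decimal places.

Nominal value at maturity: C$338,271 × (1 + 9.5%)^4 ≈ C$486,319.01.
Price-level factor over 4 years: (1 + 7.4%)^4 ≈ 1.3305068826.
Dividing the nominal maturity value by the price-level factor gives the value in today's money.

C$365,514.09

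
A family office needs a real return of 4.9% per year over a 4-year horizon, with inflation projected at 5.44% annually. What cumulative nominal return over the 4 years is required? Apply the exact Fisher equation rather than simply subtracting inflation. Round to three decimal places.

49.666%

Required annual nominal rate: (1+4.9%)(1+5.44%) − 1 = 10.60656%.
Cumulative over 4 years: (1 + 0.1060656)^4 − 1 ≈ 0.49666.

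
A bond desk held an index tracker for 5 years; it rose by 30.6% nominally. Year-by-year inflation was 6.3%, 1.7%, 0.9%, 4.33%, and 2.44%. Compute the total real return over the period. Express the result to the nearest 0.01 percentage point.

12.03%

Cumulative inflation factor: 1.063 × 1.017 × 1.009 × 1.0433 × 1.0244 ≈ 1.16580.
Nominal growth factor: 1.30600. Real growth factor = 1.30600 / 1.16580 ≈ 1.12026.
Total real return ≈ 12.0260%.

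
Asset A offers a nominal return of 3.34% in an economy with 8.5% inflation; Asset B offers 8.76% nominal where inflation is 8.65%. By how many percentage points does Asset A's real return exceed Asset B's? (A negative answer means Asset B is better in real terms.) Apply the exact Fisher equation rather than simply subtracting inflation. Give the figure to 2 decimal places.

Asset A real return: 1.0334/1.085 − 1 = -4.756%.
Asset B real return: 1.0876/1.0865 − 1 = 0.101%.
Difference: -4.756 − 0.101 = -4.857 pp.

-4.86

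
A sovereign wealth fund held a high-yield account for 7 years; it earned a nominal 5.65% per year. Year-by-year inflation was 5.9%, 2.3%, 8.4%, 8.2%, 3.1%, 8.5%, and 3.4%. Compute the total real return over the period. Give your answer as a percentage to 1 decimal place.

0.0%

Cumulative inflation factor: 1.059 × 1.023 × 1.084 × 1.082 × 1.031 × 1.085 × 1.034 ≈ 1.46973.
Nominal growth factor: 1.46922. Real growth factor = 1.46922 / 1.46973 ≈ 0.99965.
Total real return ≈ -0.0347%.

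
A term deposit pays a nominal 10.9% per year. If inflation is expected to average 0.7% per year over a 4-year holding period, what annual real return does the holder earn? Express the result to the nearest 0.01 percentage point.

10.13%

With constant rates the annual real return is the same each year: (1+10.9%)/(1+0.7%) − 1 = 0.10129.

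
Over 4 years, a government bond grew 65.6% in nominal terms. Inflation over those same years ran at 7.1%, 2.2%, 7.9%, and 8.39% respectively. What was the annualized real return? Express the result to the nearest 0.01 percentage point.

6.65%

Cumulative inflation factor: 1.071 × 1.022 × 1.079 × 1.0839 ≈ 1.28012.
Nominal growth factor: 1.65600. Real growth factor = 1.65600 / 1.28012 ≈ 1.29363.
Annualized: 1.29363^(1/4) − 1 ≈ 0.06648.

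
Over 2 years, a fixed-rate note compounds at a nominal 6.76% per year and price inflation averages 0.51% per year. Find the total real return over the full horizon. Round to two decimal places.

The annual real rate is (1+6.76%)/(1+0.51%) − 1 = 6.2183%.
Compounded over 2 years: (1 + 0.062183)^2 − 1 ≈ 0.12823.

12.82%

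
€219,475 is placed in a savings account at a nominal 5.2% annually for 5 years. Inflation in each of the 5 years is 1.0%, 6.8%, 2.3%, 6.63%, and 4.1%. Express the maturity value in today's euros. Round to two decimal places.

Nominal value at maturity: €219,475 × (1 + 5.2%)^5 ≈ €282,789.81.
Price-level factor over 5 years: 1.010 × 1.068 × 1.023 × 1.0663 × 1.041 ≈ 1.2248936943.
Dividing the nominal maturity value by the price-level factor gives the value in today's money.

€230,868.86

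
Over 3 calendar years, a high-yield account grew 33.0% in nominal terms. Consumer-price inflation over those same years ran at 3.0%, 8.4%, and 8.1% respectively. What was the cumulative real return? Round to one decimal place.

Cumulative inflation factor: 1.030 × 1.084 × 1.081 ≈ 1.20696.
Nominal growth factor: 1.33000. Real growth factor = 1.33000 / 1.20696 ≈ 1.10194.
Total real return ≈ 10.1944%.

10.2%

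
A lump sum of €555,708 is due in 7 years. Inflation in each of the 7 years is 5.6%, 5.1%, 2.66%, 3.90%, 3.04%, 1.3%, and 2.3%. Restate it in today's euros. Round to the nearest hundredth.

Price-level factor over 7 years: 1.056 × 1.051 × 1.0266 × 1.0390 × 1.0304 × 1.013 × 1.023 ≈ 1.2640794491.
Purchasing power today: €555,708 divided by that factor.

€439,614.77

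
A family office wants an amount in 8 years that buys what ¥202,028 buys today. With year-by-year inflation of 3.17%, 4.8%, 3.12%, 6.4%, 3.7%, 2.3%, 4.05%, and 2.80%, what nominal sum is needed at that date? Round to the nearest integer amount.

¥271,957

Cumulative price-level factor: 1.0317 × 1.048 × 1.0312 × 1.064 × 1.037 × 1.023 × 1.0405 × 1.0280 ≈ 1.3461356775.
Multiplying ¥202,028 by the price-level factor gives the future nominal sum.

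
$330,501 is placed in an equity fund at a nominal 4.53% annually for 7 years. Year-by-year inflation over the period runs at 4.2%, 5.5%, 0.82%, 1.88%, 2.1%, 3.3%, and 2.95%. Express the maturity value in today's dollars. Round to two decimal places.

Nominal value at maturity: $330,501 × (1 + 4.53%)^7 ≈ $450,670.81.
Price-level factor over 7 years: 1.042 × 1.055 × 1.0082 × 1.0188 × 1.021 × 1.033 × 1.0295 ≈ 1.2260501154.
Dividing the nominal maturity value by the price-level factor gives the value in today's money.

$367,579.44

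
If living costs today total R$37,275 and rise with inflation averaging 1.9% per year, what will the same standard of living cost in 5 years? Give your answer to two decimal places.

Cumulative price-level factor: (1+1.9%)^5 ≈ 1.0986792441.
The nominal amount required is R$37,275 scaled up by that factor.

R$40,953.27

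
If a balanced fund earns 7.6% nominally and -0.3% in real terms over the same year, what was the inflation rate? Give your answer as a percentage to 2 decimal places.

From (1+r_nom) = (1+r_real)(1+π), we get 1+π = (1 + 7.6%)/(1 − 0.3%) = 1.076/0.997 ≈ 1.07924.
So π ≈ 7.9238%.

7.92%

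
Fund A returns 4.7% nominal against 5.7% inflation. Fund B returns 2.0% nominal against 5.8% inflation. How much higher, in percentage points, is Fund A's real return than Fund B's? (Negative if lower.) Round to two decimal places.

2.65

Fund A real return: 1.047/1.057 − 1 = -0.946%.
Fund B real return: 1.020/1.058 − 1 = -3.592%.
Difference: -0.946 − (-3.592) = 2.646 pp.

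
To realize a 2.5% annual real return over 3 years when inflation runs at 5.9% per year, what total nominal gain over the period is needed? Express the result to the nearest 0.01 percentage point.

27.90%

Required annual nominal rate: (1+2.5%)(1+5.9%) − 1 = 8.5475%.
Cumulative over 3 years: (1 + 0.085475)^3 − 1 ≈ 0.27897.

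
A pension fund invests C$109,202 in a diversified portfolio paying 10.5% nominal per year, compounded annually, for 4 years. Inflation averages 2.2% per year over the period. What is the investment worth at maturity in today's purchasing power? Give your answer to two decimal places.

Nominal value at maturity: C$109,202 × (1 + 10.5%)^4 ≈ C$162,809.49.
Price-level factor over 4 years: (1 + 2.2%)^4 ≈ 1.0909468263.
The maturity value deflated by that factor is the answer in today's purchasing power.

C$149,236.87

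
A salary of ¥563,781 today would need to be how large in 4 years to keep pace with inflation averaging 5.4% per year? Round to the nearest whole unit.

Cumulative price-level factor: (1+5.4%)^4 ≈ 1.2341343591.
The nominal amount required is ¥563,781 scaled up by that factor.

¥695,782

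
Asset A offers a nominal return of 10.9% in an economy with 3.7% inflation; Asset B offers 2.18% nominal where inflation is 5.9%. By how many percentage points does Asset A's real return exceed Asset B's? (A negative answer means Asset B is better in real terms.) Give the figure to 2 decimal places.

Asset A real return: 1.109/1.037 − 1 = 6.943%.
Asset B real return: 1.0218/1.059 − 1 = -3.513%.
Difference: 6.943 − (-3.513) = 10.456 pp.

10.46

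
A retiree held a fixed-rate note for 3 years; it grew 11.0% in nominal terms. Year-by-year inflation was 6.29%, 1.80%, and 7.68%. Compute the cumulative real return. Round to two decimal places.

Cumulative inflation factor: 1.0629 × 1.0180 × 1.0768 ≈ 1.16513.
Nominal growth factor: 1.11000. Real growth factor = 1.11000 / 1.16513 ≈ 0.95268.
Total real return ≈ -4.7318%.

-4.73%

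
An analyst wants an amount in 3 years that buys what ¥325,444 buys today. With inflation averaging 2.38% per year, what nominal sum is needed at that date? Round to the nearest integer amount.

¥349,238

Cumulative price-level factor: (1+2.38%)^3 ≈ 1.0731128013.
The nominal amount required is ¥325,444 scaled up by that factor.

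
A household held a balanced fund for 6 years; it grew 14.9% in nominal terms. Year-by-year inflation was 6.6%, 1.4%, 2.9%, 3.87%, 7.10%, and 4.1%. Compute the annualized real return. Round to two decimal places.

Cumulative inflation factor: 1.066 × 1.014 × 1.029 × 1.0387 × 1.0710 × 1.041 ≈ 1.28807.
Nominal growth factor: 1.14900. Real growth factor = 1.14900 / 1.28807 ≈ 0.89203.
Annualized: 0.89203^(1/6) − 1 ≈ -0.01886.

-1.89%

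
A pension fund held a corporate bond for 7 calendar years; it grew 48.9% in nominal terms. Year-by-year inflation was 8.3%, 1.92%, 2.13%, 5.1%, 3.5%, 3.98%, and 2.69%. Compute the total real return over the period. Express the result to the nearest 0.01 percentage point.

13.72%

Cumulative inflation factor: 1.083 × 1.0192 × 1.0213 × 1.051 × 1.035 × 1.0398 × 1.0269 ≈ 1.30937.
Nominal growth factor: 1.48900. Real growth factor = 1.48900 / 1.30937 ≈ 1.13719.
Total real return ≈ 13.7189%.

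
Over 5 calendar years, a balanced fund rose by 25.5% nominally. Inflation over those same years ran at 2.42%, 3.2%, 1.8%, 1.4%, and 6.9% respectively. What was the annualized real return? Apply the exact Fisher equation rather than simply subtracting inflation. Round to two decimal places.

1.48%

Cumulative inflation factor: 1.0242 × 1.032 × 1.018 × 1.014 × 1.069 ≈ 1.16635.
Nominal growth factor: 1.25500. Real growth factor = 1.25500 / 1.16635 ≈ 1.07601.
Annualized: 1.07601^(1/5) − 1 ≈ 0.01476.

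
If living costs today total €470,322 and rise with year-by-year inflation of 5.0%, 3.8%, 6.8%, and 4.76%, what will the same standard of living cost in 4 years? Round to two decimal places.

€573,520.16

Cumulative price-level factor: 1.050 × 1.038 × 1.068 × 1.0476 ≈ 1.2194202283.
Multiplying €470,322 by the price-level factor gives the future nominal sum.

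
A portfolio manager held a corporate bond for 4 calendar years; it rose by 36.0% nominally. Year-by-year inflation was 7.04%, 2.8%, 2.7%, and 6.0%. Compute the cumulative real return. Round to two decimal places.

Cumulative inflation factor: 1.0704 × 1.028 × 1.027 × 1.060 ≈ 1.19789.
Nominal growth factor: 1.36000. Real growth factor = 1.36000 / 1.19789 ≈ 1.13533.
Total real return ≈ 13.5333%.

13.53%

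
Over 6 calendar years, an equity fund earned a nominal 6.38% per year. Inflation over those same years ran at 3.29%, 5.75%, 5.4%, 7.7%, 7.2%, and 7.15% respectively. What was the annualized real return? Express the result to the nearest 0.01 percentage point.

Cumulative inflation factor: 1.0329 × 1.0575 × 1.054 × 1.077 × 1.072 × 1.0715 ≈ 1.42424.
Nominal growth factor: 1.44931. Real growth factor = 1.44931 / 1.42424 ≈ 1.01760.
Annualized: 1.01760^(1/6) − 1 ≈ 0.00291.

0.29%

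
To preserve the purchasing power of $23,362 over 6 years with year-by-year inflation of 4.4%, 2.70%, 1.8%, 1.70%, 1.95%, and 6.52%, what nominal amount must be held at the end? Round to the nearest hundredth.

Cumulative price-level factor: 1.044 × 1.0270 × 1.018 × 1.0170 × 1.0195 × 1.0652 ≈ 1.2054745919.
Multiplying $23,362 by the price-level factor gives the future nominal sum.

$28,162.30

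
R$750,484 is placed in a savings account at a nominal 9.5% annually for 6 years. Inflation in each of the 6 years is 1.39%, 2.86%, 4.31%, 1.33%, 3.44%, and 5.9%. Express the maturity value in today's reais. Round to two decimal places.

R$1,071,361.53

Nominal value at maturity: R$750,484 × (1 + 9.5%)^6 ≈ R$1,293,677.88.
Price-level factor over 6 years: 1.0139 × 1.0286 × 1.0431 × 1.0133 × 1.0344 × 1.059 ≈ 1.2075082401.
Dividing the nominal maturity value by the price-level factor gives the value in today's money.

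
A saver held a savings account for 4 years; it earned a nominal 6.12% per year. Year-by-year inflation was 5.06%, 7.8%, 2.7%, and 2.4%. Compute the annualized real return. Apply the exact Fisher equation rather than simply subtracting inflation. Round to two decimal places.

1.58%

Cumulative inflation factor: 1.0506 × 1.078 × 1.027 × 1.024 ≈ 1.19104.
Nominal growth factor: 1.26820. Real growth factor = 1.26820 / 1.19104 ≈ 1.06479.
Annualized: 1.06479^(1/4) − 1 ≈ 0.01582.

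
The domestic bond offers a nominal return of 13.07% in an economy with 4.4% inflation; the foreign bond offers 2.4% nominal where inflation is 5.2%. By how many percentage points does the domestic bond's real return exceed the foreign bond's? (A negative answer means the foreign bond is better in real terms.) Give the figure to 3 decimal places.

The domestic bond real return: 1.1307/1.044 − 1 = 8.3046%.
The foreign bond real return: 1.024/1.052 − 1 = -2.6616%.
Difference: 8.3046 − (-2.6616) = 10.9662 pp.

10.966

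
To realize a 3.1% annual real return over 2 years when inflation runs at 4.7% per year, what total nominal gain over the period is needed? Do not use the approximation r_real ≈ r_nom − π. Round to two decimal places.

16.52%

Required annual nominal rate: (1+3.1%)(1+4.7%) − 1 = 7.9457%.
Cumulative over 2 years: (1 + 0.079457)^2 − 1 ≈ 0.16523.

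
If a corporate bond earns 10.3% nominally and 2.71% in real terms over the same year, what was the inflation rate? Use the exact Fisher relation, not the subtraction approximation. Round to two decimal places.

7.39%

From (1+r_nom) = (1+r_real)(1+π), we get 1+π = (1 + 10.3%)/(1 + 2.71%) = 1.103/1.0271 ≈ 1.07390.
So π ≈ 7.3897%.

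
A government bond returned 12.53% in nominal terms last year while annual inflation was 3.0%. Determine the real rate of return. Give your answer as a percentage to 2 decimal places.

9.25%

Real return via the Fisher equation: (1 + 12.53%)/(1 + 3.0%) − 1 = 1.1253/1.030 − 1 ≈ 0.09252.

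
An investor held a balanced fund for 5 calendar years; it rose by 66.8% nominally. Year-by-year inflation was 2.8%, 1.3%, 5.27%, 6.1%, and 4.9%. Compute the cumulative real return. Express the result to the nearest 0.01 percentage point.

36.71%

Cumulative inflation factor: 1.028 × 1.013 × 1.0527 × 1.061 × 1.049 ≈ 1.22011.
Nominal growth factor: 1.66800. Real growth factor = 1.66800 / 1.22011 ≈ 1.36709.
Total real return ≈ 36.7093%.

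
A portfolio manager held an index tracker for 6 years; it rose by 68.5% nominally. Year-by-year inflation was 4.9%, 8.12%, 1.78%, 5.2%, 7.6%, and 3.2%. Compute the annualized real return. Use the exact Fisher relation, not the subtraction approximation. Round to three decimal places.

Cumulative inflation factor: 1.049 × 1.0812 × 1.0178 × 1.052 × 1.076 × 1.032 ≈ 1.34850.
Nominal growth factor: 1.68500. Real growth factor = 1.68500 / 1.34850 ≈ 1.24953.
Annualized: 1.24953^(1/6) − 1 ≈ 0.03783.

3.783%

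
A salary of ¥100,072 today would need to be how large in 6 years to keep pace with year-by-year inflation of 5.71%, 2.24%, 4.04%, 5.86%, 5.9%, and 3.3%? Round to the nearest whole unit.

¥130,310

Cumulative price-level factor: 1.0571 × 1.0224 × 1.0404 × 1.0586 × 1.059 × 1.033 ≈ 1.3021632321.
The nominal amount required is ¥100,072 scaled up by that factor.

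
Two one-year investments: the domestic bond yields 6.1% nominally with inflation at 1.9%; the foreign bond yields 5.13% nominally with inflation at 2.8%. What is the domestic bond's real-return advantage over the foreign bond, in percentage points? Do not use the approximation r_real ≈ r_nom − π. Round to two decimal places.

The domestic bond real return: 1.061/1.019 − 1 = 4.122%.
The foreign bond real return: 1.0513/1.028 − 1 = 2.267%.
Difference: 4.122 − 2.267 = 1.855 pp.

1.86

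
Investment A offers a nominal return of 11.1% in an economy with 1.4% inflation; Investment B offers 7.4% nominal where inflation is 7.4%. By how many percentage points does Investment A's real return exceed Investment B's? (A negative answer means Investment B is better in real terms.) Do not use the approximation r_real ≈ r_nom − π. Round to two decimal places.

Investment A real return: 1.111/1.014 − 1 = 9.566%.
Investment B real return: 1.074/1.074 − 1 = 0.000%.
Difference: 9.566 − 0.000 = 9.566 pp.

9.57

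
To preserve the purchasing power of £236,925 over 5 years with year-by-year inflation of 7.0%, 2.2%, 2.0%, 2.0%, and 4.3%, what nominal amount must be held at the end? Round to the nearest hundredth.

Cumulative price-level factor: 1.070 × 1.022 × 1.020 × 1.020 × 1.043 ≈ 1.1866409337.
Multiplying £236,925 by the price-level factor gives the future nominal sum.

£281,144.90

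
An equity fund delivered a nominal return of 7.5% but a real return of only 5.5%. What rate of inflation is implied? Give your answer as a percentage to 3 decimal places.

1.896%

From (1+r_nom) = (1+r_real)(1+π), we get 1+π = (1 + 7.5%)/(1 + 5.5%) = 1.075/1.055 ≈ 1.01896.
So π ≈ 1.8957%.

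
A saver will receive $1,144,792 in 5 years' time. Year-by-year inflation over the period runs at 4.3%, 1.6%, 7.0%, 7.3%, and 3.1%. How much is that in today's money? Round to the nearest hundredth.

Price-level factor over 5 years: 1.043 × 1.016 × 1.070 × 1.073 × 1.031 ≈ 1.2543541798.
Purchasing power today: $1,144,792 divided by that factor.

$912,654.51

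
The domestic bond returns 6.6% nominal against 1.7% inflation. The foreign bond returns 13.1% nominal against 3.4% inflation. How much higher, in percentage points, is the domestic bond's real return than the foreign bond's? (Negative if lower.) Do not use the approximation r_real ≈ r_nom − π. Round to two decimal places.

The domestic bond real return: 1.066/1.017 − 1 = 4.818%.
The foreign bond real return: 1.131/1.034 − 1 = 9.381%.
Difference: 4.818 − 9.381 = -4.563 pp.

-4.56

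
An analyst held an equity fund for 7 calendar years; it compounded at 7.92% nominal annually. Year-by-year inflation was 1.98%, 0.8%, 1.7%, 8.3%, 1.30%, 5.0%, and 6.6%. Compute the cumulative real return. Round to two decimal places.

Cumulative inflation factor: 1.0198 × 1.008 × 1.017 × 1.083 × 1.0130 × 1.050 × 1.066 ≈ 1.28375.
Nominal growth factor: 1.70496. Real growth factor = 1.70496 / 1.28375 ≈ 1.32811.
Total real return ≈ 32.8106%.

32.81%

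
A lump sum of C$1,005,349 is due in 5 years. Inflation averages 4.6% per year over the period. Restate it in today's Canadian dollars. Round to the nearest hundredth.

C$802,894.40

Price-level factor over 5 years: (1 + 4.6%)^5 ≈ 1.2521559532.
Purchasing power today: C$1,005,349 divided by that factor.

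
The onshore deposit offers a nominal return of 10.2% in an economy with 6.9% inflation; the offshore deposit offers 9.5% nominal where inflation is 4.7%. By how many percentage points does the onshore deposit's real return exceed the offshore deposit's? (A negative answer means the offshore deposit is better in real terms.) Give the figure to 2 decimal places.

-1.50

The onshore deposit real return: 1.102/1.069 − 1 = 3.087%.
The offshore deposit real return: 1.095/1.047 − 1 = 4.585%.
Difference: 3.087 − 4.585 = -1.498 pp.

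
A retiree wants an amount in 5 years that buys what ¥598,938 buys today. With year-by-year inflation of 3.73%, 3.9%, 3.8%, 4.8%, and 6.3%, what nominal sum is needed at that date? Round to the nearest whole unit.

¥746,438

Cumulative price-level factor: 1.0373 × 1.039 × 1.038 × 1.048 × 1.063 ≈ 1.2462690968.
The nominal amount required is ¥598,938 scaled up by that factor.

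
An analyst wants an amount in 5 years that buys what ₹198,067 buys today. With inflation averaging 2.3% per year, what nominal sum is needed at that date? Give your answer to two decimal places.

Cumulative price-level factor: (1+2.3%)^5 ≈ 1.1204130756.
Multiplying ₹198,067 by the price-level factor gives the future nominal sum.

₹221,916.86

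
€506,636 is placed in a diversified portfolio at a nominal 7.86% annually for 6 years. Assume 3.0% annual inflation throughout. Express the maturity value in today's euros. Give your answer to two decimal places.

€668,090.34

Nominal value at maturity: €506,636 × (1 + 7.86%)^6 ≈ €797,734.81.
Price-level factor over 6 years: (1 + 3.0%)^6 ≈ 1.1940522965.
The maturity value deflated by that factor is the answer in today's purchasing power.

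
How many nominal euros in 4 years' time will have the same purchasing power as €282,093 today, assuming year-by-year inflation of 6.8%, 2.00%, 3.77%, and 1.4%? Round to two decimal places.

€323,350.48

Cumulative price-level factor: 1.068 × 1.0200 × 1.0377 × 1.014 ≈ 1.1462548762.
The nominal amount required is €282,093 scaled up by that factor.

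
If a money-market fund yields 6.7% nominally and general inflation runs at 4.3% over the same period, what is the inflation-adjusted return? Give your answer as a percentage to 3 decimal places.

2.301%

Real return via the Fisher equation: (1 + 6.7%)/(1 + 4.3%) − 1 = 1.067/1.043 − 1 ≈ 0.02301.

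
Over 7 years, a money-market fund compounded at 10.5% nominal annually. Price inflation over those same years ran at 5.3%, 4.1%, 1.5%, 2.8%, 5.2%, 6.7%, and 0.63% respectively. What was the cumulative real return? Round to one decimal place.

Cumulative inflation factor: 1.053 × 1.041 × 1.015 × 1.028 × 1.052 × 1.067 × 1.0063 ≈ 1.29195.
Nominal growth factor: 2.01157. Real growth factor = 2.01157 / 1.29195 ≈ 1.55701.
Total real return ≈ 55.7005%.

55.7%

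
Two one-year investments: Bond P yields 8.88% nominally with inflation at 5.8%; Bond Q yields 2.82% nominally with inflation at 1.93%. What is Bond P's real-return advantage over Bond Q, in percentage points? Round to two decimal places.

Bond P real return: 1.0888/1.058 − 1 = 2.911%.
Bond Q real return: 1.0282/1.0193 − 1 = 0.873%.
Difference: 2.911 − 0.873 = 2.038 pp.

2.04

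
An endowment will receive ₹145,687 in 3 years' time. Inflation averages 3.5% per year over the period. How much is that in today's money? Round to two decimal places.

₹131,401.33

Price-level factor over 3 years: (1 + 3.5%)^3 = 1.108717875.
Purchasing power today: ₹145,687 divided by that factor.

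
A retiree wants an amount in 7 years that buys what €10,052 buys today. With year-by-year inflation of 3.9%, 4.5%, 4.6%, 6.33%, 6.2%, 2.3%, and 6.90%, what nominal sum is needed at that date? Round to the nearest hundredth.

Cumulative price-level factor: 1.039 × 1.045 × 1.046 × 1.0633 × 1.062 × 1.023 × 1.0690 ≈ 1.4024816642.
Multiplying €10,052 by the price-level factor gives the future nominal sum.

€14,097.75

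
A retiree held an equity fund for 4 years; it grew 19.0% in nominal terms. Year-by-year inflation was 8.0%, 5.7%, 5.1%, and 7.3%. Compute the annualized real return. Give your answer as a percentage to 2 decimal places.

Cumulative inflation factor: 1.080 × 1.057 × 1.051 × 1.073 ≈ 1.28736.
Nominal growth factor: 1.19000. Real growth factor = 1.19000 / 1.28736 ≈ 0.92437.
Annualized: 0.92437^(1/4) − 1 ≈ -0.01947.

-1.95%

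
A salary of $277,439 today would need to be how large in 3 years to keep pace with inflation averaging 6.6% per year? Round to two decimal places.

$336,077.26

Cumulative price-level factor: (1+6.6%)^3 = 1.211355496.
Multiplying $277,439 by the price-level factor gives the future nominal sum.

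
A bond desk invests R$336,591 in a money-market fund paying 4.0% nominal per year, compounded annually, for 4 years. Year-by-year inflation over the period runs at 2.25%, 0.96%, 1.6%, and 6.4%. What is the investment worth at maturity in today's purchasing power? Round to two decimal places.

R$352,848.16

Nominal value at maturity: R$336,591 × (1 + 4.0%)^4 ≈ R$393,763.86.
Price-level factor over 4 years: 1.0225 × 1.0096 × 1.016 × 1.064 ≈ 1.1159583716.
Dividing the nominal maturity value by the price-level factor gives the value in today's money.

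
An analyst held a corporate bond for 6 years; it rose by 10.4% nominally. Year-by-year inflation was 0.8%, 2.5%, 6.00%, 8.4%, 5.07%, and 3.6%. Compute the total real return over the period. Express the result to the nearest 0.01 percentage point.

-14.57%

Cumulative inflation factor: 1.008 × 1.025 × 1.0600 × 1.084 × 1.0507 × 1.036 ≈ 1.29228.
Nominal growth factor: 1.10400. Real growth factor = 1.10400 / 1.29228 ≈ 0.85430.
Total real return ≈ -14.5699%.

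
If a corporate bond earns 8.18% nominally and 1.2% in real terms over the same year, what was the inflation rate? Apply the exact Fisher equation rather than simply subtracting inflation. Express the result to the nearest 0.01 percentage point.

From (1+r_nom) = (1+r_real)(1+π), we get 1+π = (1 + 8.18%)/(1 + 1.2%) = 1.0818/1.012 ≈ 1.06897.
So π ≈ 6.8972%.

6.90%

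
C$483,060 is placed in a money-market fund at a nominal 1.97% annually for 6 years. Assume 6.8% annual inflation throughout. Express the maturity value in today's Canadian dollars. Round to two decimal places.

Nominal value at maturity: C$483,060 × (1 + 1.97%)^6 ≈ C$543,044.72.
Price-level factor over 6 years: (1 + 6.8%)^6 ≈ 1.4839781831.
Dividing the nominal maturity value by the price-level factor gives the value in today's money.

C$365,938.48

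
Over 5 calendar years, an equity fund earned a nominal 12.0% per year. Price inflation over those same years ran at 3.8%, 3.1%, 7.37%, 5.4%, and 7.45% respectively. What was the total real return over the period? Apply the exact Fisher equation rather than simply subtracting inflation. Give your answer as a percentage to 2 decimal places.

35.43%

Cumulative inflation factor: 1.038 × 1.031 × 1.0737 × 1.054 × 1.0745 ≈ 1.30133.
Nominal growth factor: 1.76234. Real growth factor = 1.76234 / 1.30133 ≈ 1.35427.
Total real return ≈ 35.4266%.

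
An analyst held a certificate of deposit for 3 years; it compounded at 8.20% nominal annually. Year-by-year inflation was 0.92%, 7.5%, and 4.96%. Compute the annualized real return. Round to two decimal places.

3.62%

Cumulative inflation factor: 1.0092 × 1.075 × 1.0496 ≈ 1.13870.
Nominal growth factor: 1.26672. Real growth factor = 1.26672 / 1.13870 ≈ 1.11243.
Annualized: 1.11243^(1/3) − 1 ≈ 0.03615.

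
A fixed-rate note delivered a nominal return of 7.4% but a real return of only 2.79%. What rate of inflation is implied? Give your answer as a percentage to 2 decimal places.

4.48%

From (1+r_nom) = (1+r_real)(1+π), we get 1+π = (1 + 7.4%)/(1 + 2.79%) = 1.074/1.0279 ≈ 1.04485.
So π ≈ 4.4849%.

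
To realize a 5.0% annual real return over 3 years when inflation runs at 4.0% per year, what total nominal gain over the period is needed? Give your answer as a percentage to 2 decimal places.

Required annual nominal rate: (1+5.0%)(1+4.0%) − 1 = 9.20%.
Cumulative over 3 years: (1 + 0.0920)^3 − 1 ≈ 0.30217.

30.22%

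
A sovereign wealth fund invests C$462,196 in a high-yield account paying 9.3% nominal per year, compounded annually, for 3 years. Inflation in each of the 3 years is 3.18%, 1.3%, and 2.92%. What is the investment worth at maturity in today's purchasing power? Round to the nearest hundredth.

Nominal value at maturity: C$462,196 × (1 + 9.3%)^3 ≈ C$603,513.05.
Price-level factor over 3 years: 1.0318 × 1.013 × 1.0292 ≈ 1.0757336313.
Dividing the nominal maturity value by the price-level factor gives the value in today's money.

C$561,024.62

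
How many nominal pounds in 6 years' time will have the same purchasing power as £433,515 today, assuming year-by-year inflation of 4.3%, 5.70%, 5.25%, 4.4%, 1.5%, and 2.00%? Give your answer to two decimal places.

Cumulative price-level factor: 1.043 × 1.0570 × 1.0525 × 1.044 × 1.015 × 1.0200 ≈ 1.2541460450.
The nominal amount required is £433,515 scaled up by that factor.

£543,691.12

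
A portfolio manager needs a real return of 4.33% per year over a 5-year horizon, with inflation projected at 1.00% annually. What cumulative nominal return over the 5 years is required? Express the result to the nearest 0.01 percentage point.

Required annual nominal rate: (1+4.33%)(1+1.00%) − 1 = 5.3733%.
Cumulative over 5 years: (1 + 0.053733)^5 − 1 ≈ 0.29913.

29.91%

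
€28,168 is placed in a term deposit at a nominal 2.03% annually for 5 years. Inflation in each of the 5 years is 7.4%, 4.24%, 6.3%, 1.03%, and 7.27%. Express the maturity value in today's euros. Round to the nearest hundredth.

Nominal value at maturity: €28,168 × (1 + 2.03%)^5 ≈ €31,145.51.
Price-level factor over 5 years: 1.074 × 1.0424 × 1.063 × 1.0103 × 1.0727 ≈ 1.2897352869.
Dividing the nominal maturity value by the price-level factor gives the value in today's money.

€24,148.76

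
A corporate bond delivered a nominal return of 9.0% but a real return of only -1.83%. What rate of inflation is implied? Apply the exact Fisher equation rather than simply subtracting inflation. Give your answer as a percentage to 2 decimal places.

From (1+r_nom) = (1+r_real)(1+π), we get 1+π = (1 + 9.0%)/(1 − 1.83%) = 1.090/0.9817 ≈ 1.11032.
So π ≈ 11.0319%.

11.03%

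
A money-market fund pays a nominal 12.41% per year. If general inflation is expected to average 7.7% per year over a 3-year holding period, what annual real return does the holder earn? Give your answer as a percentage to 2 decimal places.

With constant rates the annual real return is the same each year: (1+12.41%)/(1+7.7%) − 1 = 0.04373.

4.37%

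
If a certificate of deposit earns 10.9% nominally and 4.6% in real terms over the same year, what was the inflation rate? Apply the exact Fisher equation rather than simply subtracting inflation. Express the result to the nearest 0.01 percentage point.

From (1+r_nom) = (1+r_real)(1+π), we get 1+π = (1 + 10.9%)/(1 + 4.6%) = 1.109/1.046 ≈ 1.06023.
So π ≈ 6.0229%.

6.02%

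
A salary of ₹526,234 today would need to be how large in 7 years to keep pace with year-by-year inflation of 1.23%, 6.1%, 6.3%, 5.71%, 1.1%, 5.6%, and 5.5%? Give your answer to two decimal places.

Cumulative price-level factor: 1.0123 × 1.061 × 1.063 × 1.0571 × 1.011 × 1.056 × 1.055 ≈ 1.3593819265.
The nominal amount required is ₹526,234 scaled up by that factor.

₹715,352.99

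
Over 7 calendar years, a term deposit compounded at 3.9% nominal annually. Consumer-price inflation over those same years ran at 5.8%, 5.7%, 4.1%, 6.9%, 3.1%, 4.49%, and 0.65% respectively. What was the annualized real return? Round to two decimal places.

Cumulative inflation factor: 1.058 × 1.057 × 1.041 × 1.069 × 1.031 × 1.0449 × 1.0065 ≈ 1.34939.
Nominal growth factor: 1.30710. Real growth factor = 1.30710 / 1.34939 ≈ 0.96866.
Annualized: 0.96866^(1/7) − 1 ≈ -0.00454.

-0.45%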